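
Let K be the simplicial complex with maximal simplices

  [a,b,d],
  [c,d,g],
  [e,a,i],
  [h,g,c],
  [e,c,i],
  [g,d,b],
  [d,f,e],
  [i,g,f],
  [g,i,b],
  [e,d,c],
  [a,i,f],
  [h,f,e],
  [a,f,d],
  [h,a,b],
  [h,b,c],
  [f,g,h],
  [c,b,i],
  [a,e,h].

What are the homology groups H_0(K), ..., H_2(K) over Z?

We work with the vertex ordering a < b < c < d < e < f < g < h < i. The simplices of K, each written with vertices in increasing order, are:

  0-simplices (9): a, b, c, d, e, f, g, h, i
  1-simplices (27): ab, ad, ae, af, ah, ai, bc, bd, bg, bh, bi, cd, ce, cg, ch, ci, de, df, dg, ef, eh, ei, fg, fh, fi, gh, gi
  2-simplices (18): abd, abh, adf, aeh, aei, afi, bch, bci, bdg, bgi, cde, cdg, cei, cgh, def, efh, fgh, fgi

Hence C_0 ≅ Z^9, C_1 ≅ Z^27, C_2 ≅ Z^18.

Boundary ∂_1: C_1 → C_0 maps an edge to its endpoints' difference, ∂[p,q] = q − p. For instance
  ∂af = f − a.
As a 9×27 matrix over Z this has rank 8, with invariant factors (1,1,1,1,1,1,1,1).

∂_2: C_2 → C_1 acts by ∂[p,q,r] = [q,r] − [p,r] + [p,q]. For instance
  ∂fgi = gi − fi + fg,
  ∂abh = bh − ah + ab.
The 27×18 boundary matrix has rank 18 and Smith normal form diag(1,1,1,1,1,1,1,1,1,1,1,1,1,1,1,1,1,2).

Computing H_k = (kernel of ∂_k) / (image of ∂_{k+1}):

  H_0: rank C_0 − rank ∂_1 = 9 − 8 = 1, and the invariant factors of ∂_1 are all 1, so H_0 = Z.
  H_1: rank ker ∂_1 − rank ∂_2 = (27 − 8) − 18 = 1, and ∂_2 has invariant factor 2 > 1, so H_1 = Z ⊕ Z_2.
  H_2: rank ker ∂_2 − rank ∂_3 = (18 − 18) − 0 = 0, and there is no ∂_3, so H_2 = 0.

As a check, the Euler characteristic is 9 − 27 + 18 = 0, which agrees with 1 − 1 + 0 = 0.

H_0 = Z,  H_1 = Z ⊕ Z_2,  H_2 = 0.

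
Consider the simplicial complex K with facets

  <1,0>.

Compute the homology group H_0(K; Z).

We work with the vertex ordering 0 < 1. The simplices of K, each written with vertices in increasing order, are:

  0-simplices (2): [0], [1]
  1-simplices (1): [0,1]

so the chain groups are C_0 ≅ Z^2, C_1 ≅ Z^1.

∂_1: C_1 → C_0 sends each edge [p,q] (with p < q) to q − p. For instance
  ∂[0,1] = [1] − [0].
The 2×1 boundary matrix has rank 1 and Smith normal form diag(1).

Reading off H_k = ker ∂_k / im ∂_{k+1}:

  H_0: rank C_0 − rank ∂_1 = 2 − 1 = 1, and the invariant factors of ∂_1 are all 1, so H_0 ≅ Z.

H_0 = Z.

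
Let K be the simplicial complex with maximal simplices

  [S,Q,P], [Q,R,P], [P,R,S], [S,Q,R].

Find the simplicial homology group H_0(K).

H_0 ≅ Z.

We work with the vertex ordering P < Q < R < S. The simplices of K, each written with vertices in increasing order, are:

  0-simplices (4): P, Q, R, S
  1-simplices (6): PQ, PR, PS, QR, QS, RS
  2-simplices (4): PQR, PQS, PRS, QRS

so the chain groups are C_0 ≅ Z^4, C_1 ≅ Z^6, C_2 ≅ Z^4.

Boundary ∂_1: C_1 → C_0 sends each edge [p,q] (with p < q) to q − p. For instance
  ∂QR = R − Q.
The resulting 4×6 matrix has rank 3, and its Smith normal form has invariant factors (1,1,1).

Boundary ∂_2: C_2 → C_1 sends each 2-simplex [p,q,r] to [q,r] − [p,r] + [p,q]. For instance
  ∂QRS = RS − QS + QR,
  ∂PQS = QS − PS + PQ.
The 6×4 boundary matrix has rank 3 and Smith normal form diag(1,1,1).

Computing H_k = (kernel of ∂_k) / (image of ∂_{k+1}):

  H_0: rank C_0 − rank ∂_1 = 4 − 3 = 1, and the invariant factors of ∂_1 are all 1, so H_0 ≅ Z.

(K is a triangulation of the 2-sphere S^2.)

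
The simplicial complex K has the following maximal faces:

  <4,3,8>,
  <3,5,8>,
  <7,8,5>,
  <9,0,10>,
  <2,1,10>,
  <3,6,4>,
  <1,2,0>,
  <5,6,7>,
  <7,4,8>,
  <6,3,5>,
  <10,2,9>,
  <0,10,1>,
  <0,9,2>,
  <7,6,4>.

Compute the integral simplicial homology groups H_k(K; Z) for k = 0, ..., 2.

K has 11 vertices, 21 edges, 14 triangles.
rank ∂_0 = 0, rank ∂_1 = 9 ⇒ b_0 = 11 − 0 − 9 = 2; all invariant factors of ∂_1 are 1 so no torsion. So H_0 = Z^2.
rank ∂_1 = 9, rank ∂_2 = 12 ⇒ b_1 = 21 − 9 − 12 = 0; all invariant factors of ∂_2 are 1 so no torsion. So H_1 = 0.
rank ∂_2 = 12, rank ∂_3 = 0 ⇒ b_2 = 14 − 12 − 0 = 2. So H_2 = Z^2.

H_0 = Z^2,  H_1 = 0,  H_2 = Z^2.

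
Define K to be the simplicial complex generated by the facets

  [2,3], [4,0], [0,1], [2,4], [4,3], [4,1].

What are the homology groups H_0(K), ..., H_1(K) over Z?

Fix the vertex order 0 < 1 < 2 < 3 < 4 and write every simplex with vertices in increasing order. Then dim K = 1 and the simplices of K are:

  0-simplices (5): [0], [1], [2], [3], [4]
  1-simplices (6): [0,1], [0,4], [1,4], [2,3], [2,4], [3,4]

so the chain groups are C_0 ≅ Z^5, C_1 ≅ Z^6.

The boundary map ∂_1: C_1 → C_0 is given by ∂[p,q] = [q] − [p]. For instance
  ∂[0,1] = [1] − [0].
The resulting 5×6 matrix has rank 4, and its Smith normal form has invariant factors (1,1,1,1).

Now H_k = ker ∂_k / im ∂_{k+1}, so:

  H_0: rank C_0 − rank ∂_1 = 5 − 4 = 1, and the invariant factors of ∂_1 are all 1, so H_0 ≅ Z.
  H_1: rank ker ∂_1 − rank ∂_2 = (6 − 4) − 0 = 2, and there is no ∂_2, so H_1 ≅ Z^2.

H_0 = Z,  H_1 = Z^2.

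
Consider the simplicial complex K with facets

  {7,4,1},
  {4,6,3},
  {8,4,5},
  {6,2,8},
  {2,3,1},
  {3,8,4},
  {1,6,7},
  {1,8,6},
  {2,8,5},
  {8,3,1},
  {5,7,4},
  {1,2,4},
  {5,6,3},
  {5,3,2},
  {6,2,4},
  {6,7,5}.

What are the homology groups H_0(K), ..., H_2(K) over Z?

Fix the vertex order 1 < 2 < 3 < 4 < 5 < 6 < 7 < 8 and write every simplex with vertices in increasing order. Then dim K = 2 and the simplices of K are:

  0-simplices (8): [1], [2], [3], [4], [5], [6], [7], [8]
  1-simplices (24): (24 of them)
  2-simplices (16): [1,2,3], [1,2,4], [1,3,8], [1,4,7], [1,6,7], [1,6,8], [2,3,5], [2,4,6], [2,5,8], [2,6,8], [3,4,6], [3,4,8], [3,5,6], [4,5,7], [4,5,8], [5,6,7]

giving chain groups C_0 ≅ Z^8, C_1 ≅ Z^24, C_2 ≅ Z^16.

Boundary ∂_1: C_1 → C_0 maps an edge to its endpoints' difference, ∂[p,q] = q − p. For instance
  ∂[1,7] = [7] − [1].
As a 8×24 matrix over Z this has rank 7, with invariant factors (1,1,1,1,1,1,1).

Boundary ∂_2: C_2 → C_1 maps a triangle to the signed sum of its edges. For instance
  ∂[3,4,6] = [4,6] − [3,6] + [3,4],
  ∂[1,3,8] = [3,8] − [1,8] + [1,3].
This gives a 24×16 integer matrix of rank 15; reducing to Smith normal form yields diagonal entries (1,1,1,1,1,1,1,1,1,1,1,1,1,1,1).

Reading off H_k = ker ∂_k / im ∂_{k+1}:

  H_0: rank C_0 − rank ∂_1 = 8 − 7 = 1, and the invariant factors of ∂_1 are all 1, so H_0 ≅ Z.
  H_1: rank ker ∂_1 − rank ∂_2 = (24 − 7) − 15 = 2, and the invariant factors of ∂_2 are all 1, so H_1 ≅ Z^2.
  H_2: rank ker ∂_2 − rank ∂_3 = (16 − 15) − 0 = 1, and there is no ∂_3, so H_2 ≅ Z.

As a check, the Euler characteristic is 8 − 24 + 16 = 0, which agrees with 1 − 2 + 1 = 0.

H_0 ≅ Z,  H_1 ≅ Z^2,  H_2 ≅ Z.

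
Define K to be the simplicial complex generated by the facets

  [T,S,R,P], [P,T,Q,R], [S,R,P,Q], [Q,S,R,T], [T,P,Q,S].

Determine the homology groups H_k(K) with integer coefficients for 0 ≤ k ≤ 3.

K has 5 vertices, 10 edges, 10 triangles, 5 3-simplices.
rank ∂_0 = 0, rank ∂_1 = 4 ⇒ b_0 = 5 − 0 − 4 = 1; all invariant factors of ∂_1 are 1 so no torsion. So H_0 = Z.
rank ∂_1 = 4, rank ∂_2 = 6 ⇒ b_1 = 10 − 4 − 6 = 0; all invariant factors of ∂_2 are 1 so no torsion. So H_1 = 0.
rank ∂_2 = 6, rank ∂_3 = 4 ⇒ b_2 = 10 − 6 − 4 = 0; all invariant factors of ∂_3 are 1 so no torsion. So H_2 = 0.
rank ∂_3 = 4, rank ∂_4 = 0 ⇒ b_3 = 5 − 4 − 0 = 1. So H_3 = Z.

H_0 = Z,  H_1 = 0,  H_2 = 0,  H_3 = Z.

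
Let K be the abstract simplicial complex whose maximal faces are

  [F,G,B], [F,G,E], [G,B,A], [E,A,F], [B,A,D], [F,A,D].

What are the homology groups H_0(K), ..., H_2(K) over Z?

H_0 ≅ Z,  H_1 ≅ Z,  H_2 = 0.

Fix the vertex order A < B < D < E < F < G and write every simplex with vertices in increasing order. Then dim K = 2 and the simplices of K are:

  0-simplices (6): A, B, D, E, F, G
  1-simplices (12): AB, AD, AE, AF, AG, BD, BF, BG, DF, EF, EG, FG
  2-simplices (6): ABD, ABG, ADF, AEF, BFG, EFG

so the chain groups are C_0 ≅ Z^6, C_1 ≅ Z^12, C_2 ≅ Z^6.

Boundary ∂_1: C_1 → C_0 is given by ∂[p,q] = [q] − [p].
The 6×12 boundary matrix has rank 5 and Smith normal form diag(1,1,1,1,1).

∂_2: C_2 → C_1 maps a triangle to the signed sum of its edges. For instance
  ∂AEF = EF − AF + AE,
  ∂ABD = BD − AD + AB.
As a 12×6 matrix over Z this has rank 6, with invariant factors (1,1,1,1,1,1).

Reading off H_k = ker ∂_k / im ∂_{k+1}:

  H_0: rank C_0 − rank ∂_1 = 6 − 5 = 1, and the invariant factors of ∂_1 are all 1, so H_0 = Z.
  H_1: rank ker ∂_1 − rank ∂_2 = (12 − 5) − 6 = 1, and the invariant factors of ∂_2 are all 1, so H_1 = Z.
  H_2: rank ker ∂_2 − rank ∂_3 = (6 − 6) − 0 = 0, and there is no ∂_3, so H_2 = 0.

(K is a triangulation of the cylinder S^1 x I.)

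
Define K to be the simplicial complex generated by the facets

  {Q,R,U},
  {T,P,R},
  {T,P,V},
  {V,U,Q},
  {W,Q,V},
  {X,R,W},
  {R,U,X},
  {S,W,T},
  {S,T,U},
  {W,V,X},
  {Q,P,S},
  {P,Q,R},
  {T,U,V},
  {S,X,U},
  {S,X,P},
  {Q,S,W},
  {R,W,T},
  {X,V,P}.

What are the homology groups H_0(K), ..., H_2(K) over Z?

H_0 ≅ Z,  H_1 ≅ Z^2,  H_2 ≅ Z.

Fix the vertex order P < Q < R < S < T < U < V < W < X and write every simplex with vertices in increasing order. Then dim K = 2 and the simplices of K are:

  0-simplices (9): P, Q, R, S, T, U, V, W, X
  1-simplices (27): PQ, PR, PS, PT, PV, PX, QR, QS, QU, QV, QW, RT, RU, RW, RX, ST, SU, SW, SX, TU, TV, TW, UV, UX, VW, VX, WX
  2-simplices (18): PQR, PQS, PRT, PSX, PTV, PVX, QRU, QSW, QUV, QVW, RTW, RUX, RWX, STU, STW, SUX, TUV, VWX

Hence C_0 ≅ Z^9, C_1 ≅ Z^27, C_2 ≅ Z^18.

Boundary ∂_1: C_1 → C_0 maps an edge to its endpoints' difference, ∂[p,q] = q − p.
The 9×27 boundary matrix has rank 8 and Smith normal form diag(1,1,1,1,1,1,1,1).

∂_2: C_2 → C_1 maps a triangle to the signed sum of its edges. For instance
  ∂QUV = UV − QV + QU,
  ∂PSX = SX − PX + PS.
The 27×18 boundary matrix has rank 17 and Smith normal form diag(1,1,1,1,1,1,1,1,1,1,1,1,1,1,1,1,1).

From H_k ≅ ker(∂_k) / im(∂_{k+1}) we obtain:

  H_0: rank C_0 − rank ∂_1 = 9 − 8 = 1, and the invariant factors of ∂_1 are all 1, so H_0 ≅ Z.
  H_1: rank ker ∂_1 − rank ∂_2 = (27 − 8) − 17 = 2, and the invariant factors of ∂_2 are all 1, so H_1 ≅ Z^2.
  H_2: rank ker ∂_2 − rank ∂_3 = (18 − 17) − 0 = 1, and there is no ∂_3, so H_2 ≅ Z.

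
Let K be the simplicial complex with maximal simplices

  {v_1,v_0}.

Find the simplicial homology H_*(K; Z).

H_0 = Z,  H_1 = 0.

We work with the vertex ordering v_0 < v_1. The simplices of K, each written with vertices in increasing order, are:

  0-simplices (2): [v_0], [v_1]
  1-simplices (1): [v_0,v_1]

Hence C_0 ≅ Z^2, C_1 ≅ Z^1.

∂_1: C_1 → C_0 is given by ∂[p,q] = [q] − [p]. For instance
  ∂[v_0,v_1] = [v_1] − [v_0].
The resulting 2×1 matrix has rank 1, and its Smith normal form has invariant factors (1).

Reading off H_k = ker ∂_k / im ∂_{k+1}:

  H_0: rank C_0 − rank ∂_1 = 2 − 1 = 1, and the invariant factors of ∂_1 are all 1, so H_0 ≅ Z.
  H_1: rank ker ∂_1 − rank ∂_2 = (1 − 1) − 0 = 0, and there is no ∂_2, so H_1 ≅ 0.

(K is a triangulation of the 1-simplex.)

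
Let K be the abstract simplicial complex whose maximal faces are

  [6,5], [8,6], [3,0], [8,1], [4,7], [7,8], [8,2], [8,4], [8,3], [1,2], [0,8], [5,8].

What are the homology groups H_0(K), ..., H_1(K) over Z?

H_0 ≅ Z,  H_1 ≅ Z^4.

Order the vertices as 0 < 1 < 2 < 3 < 4 < 5 < 6 < 7 < 8. Listing each simplex with vertices in this order, K has dimension 1 with simplices:

  0-simplices (9): [0], [1], [2], [3], [4], [5], [6], [7], [8]
  1-simplices (12): [0,3], [0,8], [1,2], [1,8], [2,8], [3,8], [4,7], [4,8], [5,6], [5,8], [6,8], [7,8]

giving chain groups C_0 ≅ Z^9, C_1 ≅ Z^12.

Boundary ∂_1: C_1 → C_0 sends each edge [p,q] (with p < q) to q − p. For instance
  ∂[6,8] = [8] − [6].
The 9×12 boundary matrix has rank 8 and Smith normal form diag(1,1,1,1,1,1,1,1).

Reading off H_k = ker ∂_k / im ∂_{k+1}:

  H_0: rank C_0 − rank ∂_1 = 9 − 8 = 1, and the invariant factors of ∂_1 are all 1, so H_0 ≅ Z.
  H_1: rank ker ∂_1 − rank ∂_2 = (12 − 8) − 0 = 4, and there is no ∂_2, so H_1 ≅ Z^4.

As a check, the Euler characteristic is 9 − 12 = -3, which agrees with 1 − 4 = -3.
(K is a triangulation of a wedge of 4 circles.)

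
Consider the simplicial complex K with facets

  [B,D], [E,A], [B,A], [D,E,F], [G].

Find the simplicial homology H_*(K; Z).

H_0 = Z^2,  H_1 = Z,  H_2 = 0.

K has 6 vertices, 6 edges, 1 triangle.
rank ∂_0 = 0, rank ∂_1 = 4 ⇒ b_0 = 6 − 0 − 4 = 2; all invariant factors of ∂_1 are 1 so no torsion. So H_0 ≅ Z^2.
rank ∂_1 = 4, rank ∂_2 = 1 ⇒ b_1 = 6 − 4 − 1 = 1; all invariant factors of ∂_2 are 1 so no torsion. So H_1 ≅ Z.
rank ∂_2 = 1, rank ∂_3 = 0 ⇒ b_2 = 1 − 1 − 0 = 0. So H_2 ≅ 0.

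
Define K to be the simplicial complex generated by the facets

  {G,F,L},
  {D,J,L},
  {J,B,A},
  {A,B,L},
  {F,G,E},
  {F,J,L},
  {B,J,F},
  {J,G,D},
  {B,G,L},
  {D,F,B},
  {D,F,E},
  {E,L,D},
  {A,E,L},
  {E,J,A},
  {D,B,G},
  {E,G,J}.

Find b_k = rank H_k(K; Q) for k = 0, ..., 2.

b_0 = 1, b_1 = 2, b_2 = 1.

Order the vertices as A < B < D < E < F < G < J < L. Listing each simplex with vertices in this order, K has dimension 2 with simplices:

  0-simplices (8): A, B, D, E, F, G, J, L
  1-simplices (24): AB, AE, AJ, AL, BD, BF, BG, BJ, BL, DE, DF, DG, DJ, DL, EF, EG, EJ, EL, FG, FJ, FL, GJ, GL, JL
  2-simplices (16): ABJ, ABL, AEJ, AEL, BDF, BDG, BFJ, BGL, DEF, DEL, DGJ, DJL, EFG, EGJ, FGL, FJL

so the chain groups are C_0 ≅ Z^8, C_1 ≅ Z^24, C_2 ≅ Z^16.

The boundary map ∂_1: C_1 → C_0 is given by ∂[p,q] = [q] − [p].
The 8×24 boundary matrix has rank 7 and Smith normal form diag(1,1,1,1,1,1,1).

∂_2: C_2 → C_1 sends each 2-simplex [p,q,r] to [q,r] − [p,r] + [p,q]. For instance
  ∂DGJ = GJ − DJ + DG,
  ∂AEJ = EJ − AJ + AE.
The 24×16 boundary matrix has rank 15 and Smith normal form diag(1,1,1,1,1,1,1,1,1,1,1,1,1,1,1).

From H_k ≅ ker(∂_k) / im(∂_{k+1}) we obtain:

  H_0: rank C_0 − rank ∂_1 = 8 − 7 = 1, and the invariant factors of ∂_1 are all 1, so H_0 = Z.
  H_1: rank ker ∂_1 − rank ∂_2 = (24 − 7) − 15 = 2, and the invariant factors of ∂_2 are all 1, so H_1 = Z^2.
  H_2: rank ker ∂_2 − rank ∂_3 = (16 − 15) − 0 = 1, and there is no ∂_3, so H_2 = Z.

Hence the Betti numbers are b_0 = 1, b_1 = 2, b_2 = 1.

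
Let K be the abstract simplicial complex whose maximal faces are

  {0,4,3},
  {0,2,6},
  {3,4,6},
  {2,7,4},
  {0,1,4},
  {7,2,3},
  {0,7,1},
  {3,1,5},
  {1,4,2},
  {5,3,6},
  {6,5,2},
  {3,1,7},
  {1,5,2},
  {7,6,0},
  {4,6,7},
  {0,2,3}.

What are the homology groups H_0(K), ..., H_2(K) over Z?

H_0 ≅ Z,  H_1 ≅ Z^2,  H_2 ≅ Z.

We work with the vertex ordering 0 < 1 < 2 < 3 < 4 < 5 < 6 < 7. The simplices of K, each written with vertices in increasing order, are:

  0-simplices (8): [0], [1], [2], [3], [4], [5], [6], [7]
  1-simplices (24): (24 of them)
  2-simplices (16): [0,1,4], [0,1,7], [0,2,3], [0,2,6], [0,3,4], [0,6,7], [1,2,4], [1,2,5], [1,3,5], [1,3,7], [2,3,7], [2,4,7], [2,5,6], [3,4,6], [3,5,6], [4,6,7]

giving chain groups C_0 ≅ Z^8, C_1 ≅ Z^24, C_2 ≅ Z^16.

Boundary ∂_1: C_1 → C_0 maps an edge to its endpoints' difference, ∂[p,q] = q − p. For instance
  ∂[1,5] = [5] − [1].
As a 8×24 matrix over Z this has rank 7, with invariant factors (1,1,1,1,1,1,1).

Boundary ∂_2: C_2 → C_1 sends each 2-simplex [p,q,r] to [q,r] − [p,r] + [p,q]. For instance
  ∂[4,6,7] = [6,7] − [4,7] + [4,6],
  ∂[0,3,4] = [3,4] − [0,4] + [0,3].
The resulting 24×16 matrix has rank 15, and its Smith normal form has invariant factors (1,1,1,1,1,1,1,1,1,1,1,1,1,1,1).

Now H_k = ker ∂_k / im ∂_{k+1}, so:

  H_0: rank C_0 − rank ∂_1 = 8 − 7 = 1, and the invariant factors of ∂_1 are all 1, so H_0 ≅ Z.
  H_1: rank ker ∂_1 − rank ∂_2 = (24 − 7) − 15 = 2, and the invariant factors of ∂_2 are all 1, so H_1 ≅ Z^2.
  H_2: rank ker ∂_2 − rank ∂_3 = (16 − 15) − 0 = 1, and there is no ∂_3, so H_2 ≅ Z.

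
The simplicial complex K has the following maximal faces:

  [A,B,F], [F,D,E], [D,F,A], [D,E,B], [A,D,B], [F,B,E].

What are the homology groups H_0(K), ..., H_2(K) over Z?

K has 5 vertices, 9 edges, 6 triangles.
rank ∂_0 = 0, rank ∂_1 = 4 ⇒ b_0 = 5 − 0 − 4 = 1; all invariant factors of ∂_1 are 1 so no torsion. So H_0 ≅ Z.
rank ∂_1 = 4, rank ∂_2 = 5 ⇒ b_1 = 9 − 4 − 5 = 0; all invariant factors of ∂_2 are 1 so no torsion. So H_1 ≅ 0.
rank ∂_2 = 5, rank ∂_3 = 0 ⇒ b_2 = 6 − 5 − 0 = 1. So H_2 ≅ Z.

H_0 = Z,  H_1 = 0,  H_2 = Z.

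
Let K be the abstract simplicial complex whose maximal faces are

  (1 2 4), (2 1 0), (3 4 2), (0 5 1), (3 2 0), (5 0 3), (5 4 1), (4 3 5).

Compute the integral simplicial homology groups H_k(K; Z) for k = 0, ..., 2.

Fix the vertex order 0 < 1 < 2 < 3 < 4 < 5 and write every simplex with vertices in increasing order. Then dim K = 2 and the simplices of K are:

  0-simplices (6): [0], [1], [2], [3], [4], [5]
  1-simplices (12): [0,1], [0,2], [0,3], [0,5], [1,2], [1,4], [1,5], [2,3], [2,4], [3,4], [3,5], [4,5]
  2-simplices (8): [0,1,2], [0,1,5], [0,2,3], [0,3,5], [1,2,4], [1,4,5], [2,3,4], [3,4,5]

so the chain groups are C_0 ≅ Z^6, C_1 ≅ Z^12, C_2 ≅ Z^8.

The boundary map ∂_1: C_1 → C_0 maps an edge to its endpoints' difference, ∂[p,q] = q − p. For instance
  ∂[0,5] = [5] − [0].
The 6×12 boundary matrix has rank 5 and Smith normal form diag(1,1,1,1,1).

The boundary map ∂_2: C_2 → C_1 sends each 2-simplex [p,q,r] to [q,r] − [p,r] + [p,q]. For instance
  ∂[1,2,4] = [2,4] − [1,4] + [1,2],
  ∂[0,1,5] = [1,5] − [0,5] + [0,1].
The 12×8 boundary matrix has rank 7 and Smith normal form diag(1,1,1,1,1,1,1).

Reading off H_k = ker ∂_k / im ∂_{k+1}:

  H_0: rank C_0 − rank ∂_1 = 6 − 5 = 1, and the invariant factors of ∂_1 are all 1, so H_0 = Z.
  H_1: rank ker ∂_1 − rank ∂_2 = (12 − 5) − 7 = 0, and the invariant factors of ∂_2 are all 1, so H_1 = 0.
  H_2: rank ker ∂_2 − rank ∂_3 = (8 − 7) − 0 = 1, and there is no ∂_3, so H_2 = Z.

H_0 ≅ Z,  H_1 = 0,  H_2 ≅ Z.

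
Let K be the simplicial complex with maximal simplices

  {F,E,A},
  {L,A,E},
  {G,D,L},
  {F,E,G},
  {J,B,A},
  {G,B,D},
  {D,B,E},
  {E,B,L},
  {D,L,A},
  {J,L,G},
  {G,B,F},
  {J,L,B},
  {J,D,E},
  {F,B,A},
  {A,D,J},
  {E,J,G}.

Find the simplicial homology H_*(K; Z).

We work with the vertex ordering A < B < D < E < F < G < J < L. The simplices of K, each written with vertices in increasing order, are:

  0-simplices (8): A, B, D, E, F, G, J, L
  1-simplices (24): AB, AD, AE, AF, AJ, AL, BD, BE, BF, BG, BJ, BL, DE, DG, DJ, DL, EF, EG, EJ, EL, FG, GJ, GL, JL
  2-simplices (16): ABF, ABJ, ADJ, ADL, AEF, AEL, BDE, BDG, BEL, BFG, BJL, DEJ, DGL, EFG, EGJ, GJL

so the chain groups are C_0 ≅ Z^8, C_1 ≅ Z^24, C_2 ≅ Z^16.

The boundary map ∂_1: C_1 → C_0 sends each edge [p,q] (with p < q) to q − p. For instance
  ∂GJ = J − G.
As a 8×24 matrix over Z this has rank 7, with invariant factors (1,1,1,1,1,1,1).

The boundary map ∂_2: C_2 → C_1 maps a triangle to the signed sum of its edges. For instance
  ∂BJL = JL − BL + BJ,
  ∂AEF = EF − AF + AE.
This gives a 24×16 integer matrix of rank 15; reducing to Smith normal form yields diagonal entries (1,1,1,1,1,1,1,1,1,1,1,1,1,1,1).

Now H_k = ker ∂_k / im ∂_{k+1}, so:

  H_0: rank C_0 − rank ∂_1 = 8 − 7 = 1, and the invariant factors of ∂_1 are all 1, so H_0 = Z.
  H_1: rank ker ∂_1 − rank ∂_2 = (24 − 7) − 15 = 2, and the invariant factors of ∂_2 are all 1, so H_1 = Z^2.
  H_2: rank ker ∂_2 − rank ∂_3 = (16 − 15) − 0 = 1, and there is no ∂_3, so H_2 = Z.

H_0 = Z,  H_1 = Z^2,  H_2 = Z.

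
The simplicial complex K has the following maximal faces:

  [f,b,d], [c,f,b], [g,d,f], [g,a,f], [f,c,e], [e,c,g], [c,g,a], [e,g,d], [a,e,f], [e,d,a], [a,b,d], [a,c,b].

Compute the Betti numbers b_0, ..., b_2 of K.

b_0 = 1, b_1 = 0, b_2 = 0.

We work with the vertex ordering a < b < c < d < e < f < g. The simplices of K, each written with vertices in increasing order, are:

  0-simplices (7): a, b, c, d, e, f, g
  1-simplices (18): ab, ac, ad, ae, af, ag, bc, bd, bf, ce, cf, cg, de, df, dg, ef, eg, fg
  2-simplices (12): abc, abd, acg, ade, aef, afg, bcf, bdf, cef, ceg, deg, dfg

giving chain groups C_0 ≅ Z^7, C_1 ≅ Z^18, C_2 ≅ Z^12.

The boundary map ∂_1: C_1 → C_0 sends each edge [p,q] (with p < q) to q − p.
The resulting 7×18 matrix has rank 6, and its Smith normal form has invariant factors (1,1,1,1,1,1).

Boundary ∂_2: C_2 → C_1 maps a triangle to the signed sum of its edges. For instance
  ∂acg = cg − ag + ac,
  ∂aef = ef − af + ae.
As a 18×12 matrix over Z this has rank 12, with invariant factors (1,1,1,1,1,1,1,1,1,1,1,2).

Now H_k = ker ∂_k / im ∂_{k+1}, so:

  H_0: rank C_0 − rank ∂_1 = 7 − 6 = 1, and the invariant factors of ∂_1 are all 1, so H_0 = Z.
  H_1: rank ker ∂_1 − rank ∂_2 = (18 − 6) − 12 = 0, and ∂_2 has invariant factor 2 > 1, so H_1 = Z/2.
  H_2: rank ker ∂_2 − rank ∂_3 = (12 − 12) − 0 = 0, and there is no ∂_3, so H_2 = 0.

As a check, the Euler characteristic is 7 − 18 + 12 = 1, which agrees with 1 − 0 + 0 = 1.
(K is a triangulation of the real projective plane RP^2.)

Hence the Betti numbers are b_0 = 1, b_1 = 0, b_2 = 0.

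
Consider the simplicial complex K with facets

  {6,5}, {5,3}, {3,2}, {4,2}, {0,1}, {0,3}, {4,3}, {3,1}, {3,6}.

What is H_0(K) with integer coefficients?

Take the total order 0 < 1 < 2 < 3 < 4 < 5 < 6 on the vertex set. Then K (dimension 1) consists of the simplices:

  0-simplices (7): [0], [1], [2], [3], [4], [5], [6]
  1-simplices (9): [0,1], [0,3], [1,3], [2,3], [2,4], [3,4], [3,5], [3,6], [5,6]

so the chain groups are C_0 ≅ Z^7, C_1 ≅ Z^9.

Boundary ∂_1: C_1 → C_0 maps an edge to its endpoints' difference, ∂[p,q] = q − p.
The resulting 7×9 matrix has rank 6, and its Smith normal form has invariant factors (1,1,1,1,1,1).

Now H_k = ker ∂_k / im ∂_{k+1}, so:

  H_0: rank C_0 − rank ∂_1 = 7 − 6 = 1, and the invariant factors of ∂_1 are all 1, so H_0 = Z.

H_0 = Z.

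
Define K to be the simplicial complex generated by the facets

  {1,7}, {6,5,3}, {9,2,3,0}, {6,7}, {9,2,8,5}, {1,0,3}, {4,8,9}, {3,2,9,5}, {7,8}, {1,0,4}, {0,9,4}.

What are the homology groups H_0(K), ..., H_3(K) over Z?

Order the vertices as 0 < 1 < 2 < 3 < 4 < 5 < 6 < 7 < 8 < 9. Listing each simplex with vertices in this order, K has dimension 3 with simplices:

  0-simplices (10): [0], [1], [2], [3], [4], [5], [6], [7], [8], [9]
  1-simplices (23): [0,1], [0,2], [0,3], [0,4], [0,9], [1,3], [1,4], [1,7], [2,3], [2,5], [2,8], [2,9], [3,5], [3,6], [3,9], [4,8], [4,9], [5,6], [5,8], [5,9], [6,7], [7,8], [8,9]
  2-simplices (15): [0,1,3], [0,1,4], [0,2,3], [0,2,9], [0,3,9], [0,4,9], [2,3,5], [2,3,9], [2,5,8], [2,5,9], [2,8,9], [3,5,6], [3,5,9], [4,8,9], [5,8,9]
  3-simplices (3): [0,2,3,9], [2,3,5,9], [2,5,8,9]

giving chain groups C_0 ≅ Z^10, C_1 ≅ Z^23, C_2 ≅ Z^15, C_3 ≅ Z^3.

Boundary ∂_1: C_1 → C_0 sends each edge [p,q] (with p < q) to q − p.
This gives a 10×23 integer matrix of rank 9; reducing to Smith normal form yields diagonal entries (1,1,1,1,1,1,1,1,1).

Boundary ∂_2: C_2 → C_1 acts by ∂[p,q,r] = [q,r] − [p,r] + [p,q]. For instance
  ∂[2,8,9] = [8,9] − [2,9] + [2,8],
  ∂[3,5,6] = [5,6] − [3,6] + [3,5].
This gives a 23×15 integer matrix of rank 12; reducing to Smith normal form yields diagonal entries (1,1,1,1,1,1,1,1,1,1,1,1).

∂_3: C_3 → C_2 sends each 3-simplex σ to the alternating sum Σ_i (−1)^i (σ with its i-th vertex removed). For instance
  ∂[2,3,5,9] = [3,5,9] − [2,5,9] + [2,3,9] − [2,3,5],
  ∂[0,2,3,9] = [2,3,9] − [0,3,9] + [0,2,9] − [0,2,3].
This gives a 15×3 integer matrix of rank 3; reducing to Smith normal form yields diagonal entries (1,1,1).

Reading off H_k = ker ∂_k / im ∂_{k+1}:

  H_0: rank C_0 − rank ∂_1 = 10 − 9 = 1, and the invariant factors of ∂_1 are all 1, so H_0 = Z.
  H_1: rank ker ∂_1 − rank ∂_2 = (23 − 9) − 12 = 2, and the invariant factors of ∂_2 are all 1, so H_1 = Z^2.
  H_2: rank ker ∂_2 − rank ∂_3 = (15 − 12) − 3 = 0, and the invariant factors of ∂_3 are all 1, so H_2 = 0.
  H_3: rank ker ∂_3 − rank ∂_4 = (3 − 3) − 0 = 0, and there is no ∂_4, so H_3 = 0.

H_0 ≅ Z,  H_1 ≅ Z^2,  H_2 = 0,  H_3 = 0.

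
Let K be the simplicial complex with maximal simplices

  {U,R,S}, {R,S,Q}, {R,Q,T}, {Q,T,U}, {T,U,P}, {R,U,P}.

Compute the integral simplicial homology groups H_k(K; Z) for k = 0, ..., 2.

We work with the vertex ordering P < Q < R < S < T < U. The simplices of K, each written with vertices in increasing order, are:

  0-simplices (6): P, Q, R, S, T, U
  1-simplices (12): PR, PT, PU, QR, QS, QT, QU, RS, RT, RU, SU, TU
  2-simplices (6): PRU, PTU, QRS, QRT, QTU, RSU

giving chain groups C_0 ≅ Z^6, C_1 ≅ Z^12, C_2 ≅ Z^6.

The boundary map ∂_1: C_1 → C_0 maps an edge to its endpoints' difference, ∂[p,q] = q − p. For instance
  ∂QT = T − Q.
The 6×12 boundary matrix has rank 5 and Smith normal form diag(1,1,1,1,1).

∂_2: C_2 → C_1 maps a triangle to the signed sum of its edges. For instance
  ∂RSU = SU − RU + RS,
  ∂QTU = TU − QU + QT.
The 12×6 boundary matrix has rank 6 and Smith normal form diag(1,1,1,1,1,1).

Now H_k = ker ∂_k / im ∂_{k+1}, so:

  H_0: rank C_0 − rank ∂_1 = 6 − 5 = 1, and the invariant factors of ∂_1 are all 1, so H_0 = Z.
  H_1: rank ker ∂_1 − rank ∂_2 = (12 − 5) − 6 = 1, and the invariant factors of ∂_2 are all 1, so H_1 = Z.
  H_2: rank ker ∂_2 − rank ∂_3 = (6 − 6) − 0 = 0, and there is no ∂_3, so H_2 = 0.

H_0 ≅ Z,  H_1 ≅ Z,  H_2 = 0.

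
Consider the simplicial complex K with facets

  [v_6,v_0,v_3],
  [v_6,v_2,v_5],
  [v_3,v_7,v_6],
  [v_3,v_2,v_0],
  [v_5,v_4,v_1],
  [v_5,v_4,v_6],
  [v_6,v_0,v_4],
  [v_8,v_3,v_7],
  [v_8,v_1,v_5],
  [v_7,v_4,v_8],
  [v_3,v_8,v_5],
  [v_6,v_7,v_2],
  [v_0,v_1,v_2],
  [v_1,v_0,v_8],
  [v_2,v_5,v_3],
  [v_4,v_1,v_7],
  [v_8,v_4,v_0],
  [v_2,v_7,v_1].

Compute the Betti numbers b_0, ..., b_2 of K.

Order the vertices as v_0 < v_1 < v_2 < v_3 < v_4 < v_5 < v_6 < v_7 < v_8. Listing each simplex with vertices in this order, K has dimension 2 with simplices:

  0-simplices (9): [v_0], [v_1], [v_2], [v_3], [v_4], [v_5], [v_6], [v_7], [v_8]
  1-simplices (27): (27 of them)
  2-simplices (18): (18 of them)

giving chain groups C_0 ≅ Z^9, C_1 ≅ Z^27, C_2 ≅ Z^18.

Boundary ∂_1: C_1 → C_0 maps an edge to its endpoints' difference, ∂[p,q] = q − p.
The 9×27 boundary matrix has rank 8 and Smith normal form diag(1,1,1,1,1,1,1,1).

∂_2: C_2 → C_1 acts by ∂[p,q,r] = [q,r] − [p,r] + [p,q]. For instance
  ∂[v_2,v_3,v_5] = [v_3,v_5] − [v_2,v_5] + [v_2,v_3],
  ∂[v_3,v_7,v_8] = [v_7,v_8] − [v_3,v_8] + [v_3,v_7].
The resulting 27×18 matrix has rank 18, and its Smith normal form has invariant factors (1,1,1,1,1,1,1,1,1,1,1,1,1,1,1,1,1,2).

Reading off H_k = ker ∂_k / im ∂_{k+1}:

  H_0: rank C_0 − rank ∂_1 = 9 − 8 = 1, and the invariant factors of ∂_1 are all 1, so H_0 = Z.
  H_1: rank ker ∂_1 − rank ∂_2 = (27 − 8) − 18 = 1, and ∂_2 has invariant factor 2 > 1, so H_1 = Z ⊕ Z/2.
  H_2: rank ker ∂_2 − rank ∂_3 = (18 − 18) − 0 = 0, and there is no ∂_3, so H_2 = 0.

(K is a triangulation of the Klein bottle.)

Hence the Betti numbers are b_0 = 1, b_1 = 1, b_2 = 0.

b_0 = 1, b_1 = 1, b_2 = 0.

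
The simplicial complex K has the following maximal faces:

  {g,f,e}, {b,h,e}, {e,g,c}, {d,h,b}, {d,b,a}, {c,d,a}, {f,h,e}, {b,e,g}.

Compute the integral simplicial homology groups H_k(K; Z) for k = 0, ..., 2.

H_0 = Z,  H_1 = Z,  H_2 = 0.

Fix the vertex order a < b < c < d < e < f < g < h and write every simplex with vertices in increasing order. Then dim K = 2 and the simplices of K are:

  0-simplices (8): a, b, c, d, e, f, g, h
  1-simplices (16): ab, ac, ad, bd, be, bg, bh, cd, ce, cg, dh, ef, eg, eh, fg, fh
  2-simplices (8): abd, acd, bdh, beg, beh, ceg, efg, efh

Hence C_0 ≅ Z^8, C_1 ≅ Z^16, C_2 ≅ Z^8.

∂_1: C_1 → C_0 sends each edge [p,q] (with p < q) to q − p. For instance
  ∂ef = f − e.
As a 8×16 matrix over Z this has rank 7, with invariant factors (1,1,1,1,1,1,1).

The boundary map ∂_2: C_2 → C_1 acts by ∂[p,q,r] = [q,r] − [p,r] + [p,q]. For instance
  ∂beh = eh − bh + be,
  ∂beg = eg − bg + be.
The resulting 16×8 matrix has rank 8, and its Smith normal form has invariant factors (1,1,1,1,1,1,1,1).

Reading off H_k = ker ∂_k / im ∂_{k+1}:

  H_0: rank C_0 − rank ∂_1 = 8 − 7 = 1, and the invariant factors of ∂_1 are all 1, so H_0 = Z.
  H_1: rank ker ∂_1 − rank ∂_2 = (16 − 7) − 8 = 1, and the invariant factors of ∂_2 are all 1, so H_1 = Z.
  H_2: rank ker ∂_2 − rank ∂_3 = (8 − 8) − 0 = 0, and there is no ∂_3, so H_2 = 0.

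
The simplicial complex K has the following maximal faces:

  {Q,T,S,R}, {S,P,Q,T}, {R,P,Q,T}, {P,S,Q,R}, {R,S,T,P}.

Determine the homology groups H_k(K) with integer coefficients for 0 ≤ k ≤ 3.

H_0 = Z,  H_1 = 0,  H_2 = 0,  H_3 = Z.

K has 5 vertices, 10 edges, 10 triangles, 5 3-simplices.
rank ∂_0 = 0, rank ∂_1 = 4 ⇒ b_0 = 5 − 0 − 4 = 1; all invariant factors of ∂_1 are 1 so no torsion. So H_0 = Z.
rank ∂_1 = 4, rank ∂_2 = 6 ⇒ b_1 = 10 − 4 − 6 = 0; all invariant factors of ∂_2 are 1 so no torsion. So H_1 = 0.
rank ∂_2 = 6, rank ∂_3 = 4 ⇒ b_2 = 10 − 6 − 4 = 0; all invariant factors of ∂_3 are 1 so no torsion. So H_2 = 0.
rank ∂_3 = 4, rank ∂_4 = 0 ⇒ b_3 = 5 − 4 − 0 = 1. So H_3 = Z.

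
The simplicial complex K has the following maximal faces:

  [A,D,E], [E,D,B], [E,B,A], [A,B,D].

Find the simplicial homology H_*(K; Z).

Fix the vertex order A < B < D < E and write every simplex with vertices in increasing order. Then dim K = 2 and the simplices of K are:

  0-simplices (4): A, B, D, E
  1-simplices (6): AB, AD, AE, BD, BE, DE
  2-simplices (4): ABD, ABE, ADE, BDE

giving chain groups C_0 ≅ Z^4, C_1 ≅ Z^6, C_2 ≅ Z^4.

The boundary map ∂_1: C_1 → C_0 maps an edge to its endpoints' difference, ∂[p,q] = q − p. For instance
  ∂AB = B − A.
The 4×6 boundary matrix has rank 3 and Smith normal form diag(1,1,1).

The boundary map ∂_2: C_2 → C_1 maps a triangle to the signed sum of its edges. For instance
  ∂BDE = DE − BE + BD,
  ∂ABD = BD − AD + AB.
This gives a 6×4 integer matrix of rank 3; reducing to Smith normal form yields diagonal entries (1,1,1).

Computing H_k = (kernel of ∂_k) / (image of ∂_{k+1}):

  H_0: rank C_0 − rank ∂_1 = 4 − 3 = 1, and the invariant factors of ∂_1 are all 1, so H_0 = Z.
  H_1: rank ker ∂_1 − rank ∂_2 = (6 − 3) − 3 = 0, and the invariant factors of ∂_2 are all 1, so H_1 = 0.
  H_2: rank ker ∂_2 − rank ∂_3 = (4 − 3) − 0 = 1, and there is no ∂_3, so H_2 = Z.

H_0 = Z,  H_1 = 0,  H_2 = Z.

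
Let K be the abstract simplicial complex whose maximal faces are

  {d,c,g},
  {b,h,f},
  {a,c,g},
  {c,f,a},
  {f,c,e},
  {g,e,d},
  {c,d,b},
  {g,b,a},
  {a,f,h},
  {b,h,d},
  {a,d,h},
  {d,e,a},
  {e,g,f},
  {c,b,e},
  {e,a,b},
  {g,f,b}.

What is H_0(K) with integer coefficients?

We work with the vertex ordering a < b < c < d < e < f < g < h. The simplices of K, each written with vertices in increasing order, are:

  0-simplices (8): a, b, c, d, e, f, g, h
  1-simplices (24): ab, ac, ad, ae, af, ag, ah, bc, bd, be, bf, bg, bh, cd, ce, cf, cg, de, dg, dh, ef, eg, fg, fh
  2-simplices (16): abe, abg, acf, acg, ade, adh, afh, bcd, bce, bdh, bfg, bfh, cdg, cef, deg, efg

so the chain groups are C_0 ≅ Z^8, C_1 ≅ Z^24, C_2 ≅ Z^16.

Boundary ∂_1: C_1 → C_0 sends each edge [p,q] (with p < q) to q − p. For instance
  ∂cg = g − c.
The resulting 8×24 matrix has rank 7, and its Smith normal form has invariant factors (1,1,1,1,1,1,1).

The boundary map ∂_2: C_2 → C_1 maps a triangle to the signed sum of its edges. For instance
  ∂adh = dh − ah + ad,
  ∂ade = de − ae + ad.
As a 24×16 matrix over Z this has rank 15, with invariant factors (1,1,1,1,1,1,1,1,1,1,1,1,1,1,1).

Computing H_k = (kernel of ∂_k) / (image of ∂_{k+1}):

  H_0: rank C_0 − rank ∂_1 = 8 − 7 = 1, and the invariant factors of ∂_1 are all 1, so H_0 ≅ Z.

(K is a triangulation of the torus T^2.)

H_0 = Z.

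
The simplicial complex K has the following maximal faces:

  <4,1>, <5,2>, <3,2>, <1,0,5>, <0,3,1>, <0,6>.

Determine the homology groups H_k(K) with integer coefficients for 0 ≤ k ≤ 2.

H_0 ≅ Z,  H_1 ≅ Z,  H_2 = 0.

K has 7 vertices, 9 edges, 2 triangles.
rank ∂_0 = 0, rank ∂_1 = 6 ⇒ b_0 = 7 − 0 − 6 = 1; all invariant factors of ∂_1 are 1 so no torsion. So H_0 = Z.
rank ∂_1 = 6, rank ∂_2 = 2 ⇒ b_1 = 9 − 6 − 2 = 1; all invariant factors of ∂_2 are 1 so no torsion. So H_1 = Z.
rank ∂_2 = 2, rank ∂_3 = 0 ⇒ b_2 = 2 − 2 − 0 = 0. So H_2 = 0.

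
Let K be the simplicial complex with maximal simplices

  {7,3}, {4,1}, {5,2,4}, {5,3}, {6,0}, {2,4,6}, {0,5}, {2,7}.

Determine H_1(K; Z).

H_1 ≅ Z^2.

K has 8 vertices, 11 edges, 2 triangles.
rank ∂_1 = 7, rank ∂_2 = 2 ⇒ b_1 = 11 − 7 − 2 = 2; all invariant factors of ∂_2 are 1 so no torsion. So H_1 = Z^2.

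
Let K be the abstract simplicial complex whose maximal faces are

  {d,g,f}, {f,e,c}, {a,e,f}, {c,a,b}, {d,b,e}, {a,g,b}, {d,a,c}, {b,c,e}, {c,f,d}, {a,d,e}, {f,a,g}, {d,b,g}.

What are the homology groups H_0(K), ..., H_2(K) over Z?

H_0 ≅ Z,  H_1 ≅ Z/2Z,  H_2 = 0.

Fix the vertex order a < b < c < d < e < f < g and write every simplex with vertices in increasing order. Then dim K = 2 and the simplices of K are:

  0-simplices (7): a, b, c, d, e, f, g
  1-simplices (18): ab, ac, ad, ae, af, ag, bc, bd, be, bg, cd, ce, cf, de, df, dg, ef, fg
  2-simplices (12): abc, abg, acd, ade, aef, afg, bce, bde, bdg, cdf, cef, dfg

giving chain groups C_0 ≅ Z^7, C_1 ≅ Z^18, C_2 ≅ Z^12.

∂_1: C_1 → C_0 maps an edge to its endpoints' difference, ∂[p,q] = q − p. For instance
  ∂bd = d − b.
The 7×18 boundary matrix has rank 6 and Smith normal form diag(1,1,1,1,1,1).

Boundary ∂_2: C_2 → C_1 acts by ∂[p,q,r] = [q,r] − [p,r] + [p,q]. For instance
  ∂acd = cd − ad + ac,
  ∂cef = ef − cf + ce.
The resulting 18×12 matrix has rank 12, and its Smith normal form has invariant factors (1,1,1,1,1,1,1,1,1,1,1,2).

Now H_k = ker ∂_k / im ∂_{k+1}, so:

  H_0: rank C_0 − rank ∂_1 = 7 − 6 = 1, and the invariant factors of ∂_1 are all 1, so H_0 ≅ Z.
  H_1: rank ker ∂_1 − rank ∂_2 = (18 − 6) − 12 = 0, and ∂_2 has invariant factor 2 > 1, so H_1 ≅ Z/2Z.
  H_2: rank ker ∂_2 − rank ∂_3 = (12 − 12) − 0 = 0, and there is no ∂_3, so H_2 ≅ 0.

As a check, the Euler characteristic is 7 − 18 + 12 = 1, which agrees with 1 − 0 + 0 = 1.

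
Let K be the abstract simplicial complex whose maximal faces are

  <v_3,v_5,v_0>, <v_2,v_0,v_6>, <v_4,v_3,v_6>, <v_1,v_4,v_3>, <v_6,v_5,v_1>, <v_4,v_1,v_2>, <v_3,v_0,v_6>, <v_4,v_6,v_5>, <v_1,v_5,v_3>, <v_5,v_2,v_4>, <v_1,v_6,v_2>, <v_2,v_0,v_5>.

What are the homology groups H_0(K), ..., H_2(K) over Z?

K has 7 vertices, 18 edges, 12 triangles.
rank ∂_0 = 0, rank ∂_1 = 6 ⇒ b_0 = 7 − 0 − 6 = 1; all invariant factors of ∂_1 are 1 so no torsion. So H_0 ≅ Z.
rank ∂_1 = 6, rank ∂_2 = 12 ⇒ b_1 = 18 − 6 − 12 = 0; ∂_2 has invariant factor(s) [2] giving torsion. So H_1 ≅ Z/2.
rank ∂_2 = 12, rank ∂_3 = 0 ⇒ b_2 = 12 − 12 − 0 = 0. So H_2 ≅ 0.

H_0 = Z,  H_1 = Z/2,  H_2 = 0.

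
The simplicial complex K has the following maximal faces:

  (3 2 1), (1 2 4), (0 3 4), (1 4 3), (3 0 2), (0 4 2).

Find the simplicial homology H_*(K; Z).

Take the total order 0 < 1 < 2 < 3 < 4 on the vertex set. Then K (dimension 2) consists of the simplices:

  0-simplices (5): [0], [1], [2], [3], [4]
  1-simplices (9): [0,2], [0,3], [0,4], [1,2], [1,3], [1,4], [2,3], [2,4], [3,4]
  2-simplices (6): [0,2,3], [0,2,4], [0,3,4], [1,2,3], [1,2,4], [1,3,4]

Hence C_0 ≅ Z^5, C_1 ≅ Z^9, C_2 ≅ Z^6.

Boundary ∂_1: C_1 → C_0 sends each edge [p,q] (with p < q) to q − p.
The 5×9 boundary matrix has rank 4 and Smith normal form diag(1,1,1,1).

Boundary ∂_2: C_2 → C_1 sends each 2-simplex [p,q,r] to [q,r] − [p,r] + [p,q]. For instance
  ∂[0,2,4] = [2,4] − [0,4] + [0,2],
  ∂[1,2,4] = [2,4] − [1,4] + [1,2].
The resulting 9×6 matrix has rank 5, and its Smith normal form has invariant factors (1,1,1,1,1).

Now H_k = ker ∂_k / im ∂_{k+1}, so:

  H_0: rank C_0 − rank ∂_1 = 5 − 4 = 1, and the invariant factors of ∂_1 are all 1, so H_0 ≅ Z.
  H_1: rank ker ∂_1 − rank ∂_2 = (9 − 4) − 5 = 0, and the invariant factors of ∂_2 are all 1, so H_1 ≅ 0.
  H_2: rank ker ∂_2 − rank ∂_3 = (6 − 5) − 0 = 1, and there is no ∂_3, so H_2 ≅ Z.

H_0 = Z,  H_1 = 0,  H_2 = Z.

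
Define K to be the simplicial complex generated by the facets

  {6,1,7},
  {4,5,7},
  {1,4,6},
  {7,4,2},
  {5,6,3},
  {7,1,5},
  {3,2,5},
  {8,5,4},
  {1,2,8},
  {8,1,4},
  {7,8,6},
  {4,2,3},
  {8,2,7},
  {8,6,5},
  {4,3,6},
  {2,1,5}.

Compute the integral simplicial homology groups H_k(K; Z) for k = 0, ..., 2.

H_0 = Z,  H_1 = Z^2,  H_2 = Z.

Take the total order 1 < 2 < 3 < 4 < 5 < 6 < 7 < 8 on the vertex set. Then K (dimension 2) consists of the simplices:

  0-simplices (8): [1], [2], [3], [4], [5], [6], [7], [8]
  1-simplices (24): (24 of them)
  2-simplices (16): [1,2,5], [1,2,8], [1,4,6], [1,4,8], [1,5,7], [1,6,7], [2,3,4], [2,3,5], [2,4,7], [2,7,8], [3,4,6], [3,5,6], [4,5,7], [4,5,8], [5,6,8], [6,7,8]

Hence C_0 ≅ Z^8, C_1 ≅ Z^24, C_2 ≅ Z^16.

∂_1: C_1 → C_0 maps an edge to its endpoints' difference, ∂[p,q] = q − p.
The 8×24 boundary matrix has rank 7 and Smith normal form diag(1,1,1,1,1,1,1).

Boundary ∂_2: C_2 → C_1 sends each 2-simplex [p,q,r] to [q,r] − [p,r] + [p,q]. For instance
  ∂[5,6,8] = [6,8] − [5,8] + [5,6],
  ∂[1,4,8] = [4,8] − [1,8] + [1,4].
This gives a 24×16 integer matrix of rank 15; reducing to Smith normal form yields diagonal entries (1,1,1,1,1,1,1,1,1,1,1,1,1,1,1).

From H_k ≅ ker(∂_k) / im(∂_{k+1}) we obtain:

  H_0: rank C_0 − rank ∂_1 = 8 − 7 = 1, and the invariant factors of ∂_1 are all 1, so H_0 ≅ Z.
  H_1: rank ker ∂_1 − rank ∂_2 = (24 − 7) − 15 = 2, and the invariant factors of ∂_2 are all 1, so H_1 ≅ Z^2.
  H_2: rank ker ∂_2 − rank ∂_3 = (16 − 15) − 0 = 1, and there is no ∂_3, so H_2 ≅ Z.

As a check, the Euler characteristic is 8 − 24 + 16 = 0, which agrees with 1 − 2 + 1 = 0.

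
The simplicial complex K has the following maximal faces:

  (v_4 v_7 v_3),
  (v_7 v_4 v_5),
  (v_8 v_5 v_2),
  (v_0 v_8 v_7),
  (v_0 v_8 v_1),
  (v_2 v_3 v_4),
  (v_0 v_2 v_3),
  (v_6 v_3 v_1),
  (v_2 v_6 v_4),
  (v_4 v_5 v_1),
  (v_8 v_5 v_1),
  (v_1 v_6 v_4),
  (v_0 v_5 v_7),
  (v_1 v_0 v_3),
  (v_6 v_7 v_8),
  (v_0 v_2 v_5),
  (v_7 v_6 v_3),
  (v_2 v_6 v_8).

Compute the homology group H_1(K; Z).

K has 9 vertices, 27 edges, 18 triangles.
rank ∂_1 = 8, rank ∂_2 = 18 ⇒ b_1 = 27 − 8 − 18 = 1; ∂_2 has invariant factor(s) [2] giving torsion. So H_1 ≅ Z ⊕ Z/2Z.

H_1 ≅ Z ⊕ Z/2Z.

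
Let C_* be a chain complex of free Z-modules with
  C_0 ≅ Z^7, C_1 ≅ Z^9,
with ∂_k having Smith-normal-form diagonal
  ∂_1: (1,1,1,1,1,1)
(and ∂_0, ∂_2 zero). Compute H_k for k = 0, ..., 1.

H_0 ≅ Z,  H_1 ≅ Z^3.

H_0: b_0 = 7 − 0 − 6 = 1; torsion from ∂_1 factors > 1: none. So H_0 ≅ Z.
H_1: b_1 = 9 − 6 − 0 = 3; torsion from ∂_2 factors > 1: none. So H_1 ≅ Z^3.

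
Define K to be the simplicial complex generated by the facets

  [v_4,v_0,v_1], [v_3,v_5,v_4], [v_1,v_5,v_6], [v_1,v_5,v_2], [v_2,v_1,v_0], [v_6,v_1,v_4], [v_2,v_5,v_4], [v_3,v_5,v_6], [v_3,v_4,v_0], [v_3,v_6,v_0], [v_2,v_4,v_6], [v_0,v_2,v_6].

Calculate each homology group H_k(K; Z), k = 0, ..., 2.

H_0 ≅ Z,  H_1 ≅ Z/2,  H_2 = 0.

Take the total order v_0 < v_1 < v_2 < v_3 < v_4 < v_5 < v_6 on the vertex set. Then K (dimension 2) consists of the simplices:

  0-simplices (7): [v_0], [v_1], [v_2], [v_3], [v_4], [v_5], [v_6]
  1-simplices (18): (18 of them)
  2-simplices (12): (12 of them)

so the chain groups are C_0 ≅ Z^7, C_1 ≅ Z^18, C_2 ≅ Z^12.

The boundary map ∂_1: C_1 → C_0 is given by ∂[p,q] = [q] − [p]. For instance
  ∂[v_2,v_6] = [v_6] − [v_2].
The resulting 7×18 matrix has rank 6, and its Smith normal form has invariant factors (1,1,1,1,1,1).

∂_2: C_2 → C_1 sends each 2-simplex [p,q,r] to [q,r] − [p,r] + [p,q]. For instance
  ∂[v_0,v_1,v_4] = [v_1,v_4] − [v_0,v_4] + [v_0,v_1],
  ∂[v_0,v_1,v_2] = [v_1,v_2] − [v_0,v_2] + [v_0,v_1].
This gives a 18×12 integer matrix of rank 12; reducing to Smith normal form yields diagonal entries (1,1,1,1,1,1,1,1,1,1,1,2).

From H_k ≅ ker(∂_k) / im(∂_{k+1}) we obtain:

  H_0: rank C_0 − rank ∂_1 = 7 − 6 = 1, and the invariant factors of ∂_1 are all 1, so H_0 = Z.
  H_1: rank ker ∂_1 − rank ∂_2 = (18 − 6) − 12 = 0, and ∂_2 has invariant factor 2 > 1, so H_1 = Z/2.
  H_2: rank ker ∂_2 − rank ∂_3 = (12 − 12) − 0 = 0, and there is no ∂_3, so H_2 = 0.

As a check, the Euler characteristic is 7 − 18 + 12 = 1, which agrees with 1 − 0 + 0 = 1.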